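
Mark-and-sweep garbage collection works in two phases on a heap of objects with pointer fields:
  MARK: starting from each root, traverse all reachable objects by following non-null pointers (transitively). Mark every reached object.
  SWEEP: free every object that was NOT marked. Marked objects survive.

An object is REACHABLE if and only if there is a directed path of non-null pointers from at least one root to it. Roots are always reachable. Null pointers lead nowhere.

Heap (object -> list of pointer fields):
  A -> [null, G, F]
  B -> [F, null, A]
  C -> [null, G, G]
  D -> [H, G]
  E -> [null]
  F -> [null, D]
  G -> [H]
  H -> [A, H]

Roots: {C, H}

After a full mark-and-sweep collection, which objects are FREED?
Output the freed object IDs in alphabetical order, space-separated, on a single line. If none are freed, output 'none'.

Answer: B E

Derivation:
Roots: C H
Mark C: refs=null G G, marked=C
Mark H: refs=A H, marked=C H
Mark G: refs=H, marked=C G H
Mark A: refs=null G F, marked=A C G H
Mark F: refs=null D, marked=A C F G H
Mark D: refs=H G, marked=A C D F G H
Unmarked (collected): B E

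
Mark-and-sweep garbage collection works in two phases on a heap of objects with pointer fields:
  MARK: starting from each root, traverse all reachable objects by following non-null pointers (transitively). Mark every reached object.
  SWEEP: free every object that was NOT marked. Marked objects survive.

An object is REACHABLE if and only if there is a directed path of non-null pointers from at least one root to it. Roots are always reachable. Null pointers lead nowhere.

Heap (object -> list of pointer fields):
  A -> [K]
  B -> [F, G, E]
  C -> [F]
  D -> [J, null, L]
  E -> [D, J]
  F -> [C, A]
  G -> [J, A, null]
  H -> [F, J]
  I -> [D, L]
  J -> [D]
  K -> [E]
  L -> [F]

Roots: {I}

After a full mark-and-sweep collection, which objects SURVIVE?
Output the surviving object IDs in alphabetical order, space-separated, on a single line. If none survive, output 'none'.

Roots: I
Mark I: refs=D L, marked=I
Mark D: refs=J null L, marked=D I
Mark L: refs=F, marked=D I L
Mark J: refs=D, marked=D I J L
Mark F: refs=C A, marked=D F I J L
Mark C: refs=F, marked=C D F I J L
Mark A: refs=K, marked=A C D F I J L
Mark K: refs=E, marked=A C D F I J K L
Mark E: refs=D J, marked=A C D E F I J K L
Unmarked (collected): B G H

Answer: A C D E F I J K L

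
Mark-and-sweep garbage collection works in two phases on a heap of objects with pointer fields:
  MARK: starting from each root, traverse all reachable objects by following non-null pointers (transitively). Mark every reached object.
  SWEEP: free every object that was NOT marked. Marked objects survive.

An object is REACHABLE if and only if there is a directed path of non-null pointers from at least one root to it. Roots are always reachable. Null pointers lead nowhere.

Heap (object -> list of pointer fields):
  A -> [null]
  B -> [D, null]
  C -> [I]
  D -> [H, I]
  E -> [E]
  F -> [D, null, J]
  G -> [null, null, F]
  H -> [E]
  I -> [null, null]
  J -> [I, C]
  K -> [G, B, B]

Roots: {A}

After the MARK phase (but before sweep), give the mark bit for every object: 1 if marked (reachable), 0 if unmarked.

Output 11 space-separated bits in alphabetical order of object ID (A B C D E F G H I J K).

Answer: 1 0 0 0 0 0 0 0 0 0 0

Derivation:
Roots: A
Mark A: refs=null, marked=A
Unmarked (collected): B C D E F G H I J K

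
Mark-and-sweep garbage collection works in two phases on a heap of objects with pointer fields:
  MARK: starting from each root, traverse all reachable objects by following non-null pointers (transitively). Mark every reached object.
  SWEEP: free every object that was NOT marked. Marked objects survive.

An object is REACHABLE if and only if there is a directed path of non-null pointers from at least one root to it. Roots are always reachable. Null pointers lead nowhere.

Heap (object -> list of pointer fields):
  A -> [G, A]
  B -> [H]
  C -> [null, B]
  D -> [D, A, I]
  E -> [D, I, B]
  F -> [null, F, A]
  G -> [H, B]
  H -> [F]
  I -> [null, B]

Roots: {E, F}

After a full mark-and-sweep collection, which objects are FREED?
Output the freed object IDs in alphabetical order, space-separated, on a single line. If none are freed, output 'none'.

Answer: C

Derivation:
Roots: E F
Mark E: refs=D I B, marked=E
Mark F: refs=null F A, marked=E F
Mark D: refs=D A I, marked=D E F
Mark I: refs=null B, marked=D E F I
Mark B: refs=H, marked=B D E F I
Mark A: refs=G A, marked=A B D E F I
Mark H: refs=F, marked=A B D E F H I
Mark G: refs=H B, marked=A B D E F G H I
Unmarked (collected): C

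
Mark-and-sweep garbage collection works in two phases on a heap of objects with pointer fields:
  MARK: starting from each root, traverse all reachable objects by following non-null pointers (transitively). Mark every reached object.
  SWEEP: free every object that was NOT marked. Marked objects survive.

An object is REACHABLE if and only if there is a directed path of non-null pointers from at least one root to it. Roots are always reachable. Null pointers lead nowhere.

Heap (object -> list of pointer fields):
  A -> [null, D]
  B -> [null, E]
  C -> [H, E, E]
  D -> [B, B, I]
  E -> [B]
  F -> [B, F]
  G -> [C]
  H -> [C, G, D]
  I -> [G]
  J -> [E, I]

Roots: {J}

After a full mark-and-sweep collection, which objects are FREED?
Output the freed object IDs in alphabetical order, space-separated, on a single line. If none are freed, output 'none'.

Answer: A F

Derivation:
Roots: J
Mark J: refs=E I, marked=J
Mark E: refs=B, marked=E J
Mark I: refs=G, marked=E I J
Mark B: refs=null E, marked=B E I J
Mark G: refs=C, marked=B E G I J
Mark C: refs=H E E, marked=B C E G I J
Mark H: refs=C G D, marked=B C E G H I J
Mark D: refs=B B I, marked=B C D E G H I J
Unmarked (collected): A F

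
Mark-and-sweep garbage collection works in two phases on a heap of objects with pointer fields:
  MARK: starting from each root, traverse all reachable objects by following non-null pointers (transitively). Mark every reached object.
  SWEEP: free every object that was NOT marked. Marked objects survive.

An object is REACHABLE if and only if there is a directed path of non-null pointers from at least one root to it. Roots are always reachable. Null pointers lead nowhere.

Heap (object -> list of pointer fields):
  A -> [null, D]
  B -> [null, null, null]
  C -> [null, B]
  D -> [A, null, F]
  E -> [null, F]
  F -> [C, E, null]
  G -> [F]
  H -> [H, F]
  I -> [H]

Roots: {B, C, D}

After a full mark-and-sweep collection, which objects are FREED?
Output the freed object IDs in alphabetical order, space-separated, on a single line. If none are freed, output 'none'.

Roots: B C D
Mark B: refs=null null null, marked=B
Mark C: refs=null B, marked=B C
Mark D: refs=A null F, marked=B C D
Mark A: refs=null D, marked=A B C D
Mark F: refs=C E null, marked=A B C D F
Mark E: refs=null F, marked=A B C D E F
Unmarked (collected): G H I

Answer: G H I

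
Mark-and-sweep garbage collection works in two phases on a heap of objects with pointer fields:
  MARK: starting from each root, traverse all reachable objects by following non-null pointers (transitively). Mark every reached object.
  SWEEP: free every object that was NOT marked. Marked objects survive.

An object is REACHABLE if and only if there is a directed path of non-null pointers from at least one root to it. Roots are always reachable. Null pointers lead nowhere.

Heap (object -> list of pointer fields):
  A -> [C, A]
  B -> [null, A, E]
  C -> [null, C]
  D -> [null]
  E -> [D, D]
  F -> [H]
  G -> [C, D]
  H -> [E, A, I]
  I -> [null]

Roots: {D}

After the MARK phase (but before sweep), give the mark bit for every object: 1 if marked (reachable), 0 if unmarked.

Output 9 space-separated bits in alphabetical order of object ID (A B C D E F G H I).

Answer: 0 0 0 1 0 0 0 0 0

Derivation:
Roots: D
Mark D: refs=null, marked=D
Unmarked (collected): A B C E F G H I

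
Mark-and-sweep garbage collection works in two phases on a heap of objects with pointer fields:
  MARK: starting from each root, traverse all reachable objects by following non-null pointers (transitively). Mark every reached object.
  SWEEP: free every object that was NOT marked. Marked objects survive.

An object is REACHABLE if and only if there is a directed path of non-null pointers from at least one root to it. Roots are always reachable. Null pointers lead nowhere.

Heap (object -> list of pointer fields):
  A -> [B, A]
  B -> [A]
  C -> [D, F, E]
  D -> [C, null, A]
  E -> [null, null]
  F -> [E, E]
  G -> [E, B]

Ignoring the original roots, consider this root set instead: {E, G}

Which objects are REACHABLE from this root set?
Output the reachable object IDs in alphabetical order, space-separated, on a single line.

Roots: E G
Mark E: refs=null null, marked=E
Mark G: refs=E B, marked=E G
Mark B: refs=A, marked=B E G
Mark A: refs=B A, marked=A B E G
Unmarked (collected): C D F

Answer: A B E G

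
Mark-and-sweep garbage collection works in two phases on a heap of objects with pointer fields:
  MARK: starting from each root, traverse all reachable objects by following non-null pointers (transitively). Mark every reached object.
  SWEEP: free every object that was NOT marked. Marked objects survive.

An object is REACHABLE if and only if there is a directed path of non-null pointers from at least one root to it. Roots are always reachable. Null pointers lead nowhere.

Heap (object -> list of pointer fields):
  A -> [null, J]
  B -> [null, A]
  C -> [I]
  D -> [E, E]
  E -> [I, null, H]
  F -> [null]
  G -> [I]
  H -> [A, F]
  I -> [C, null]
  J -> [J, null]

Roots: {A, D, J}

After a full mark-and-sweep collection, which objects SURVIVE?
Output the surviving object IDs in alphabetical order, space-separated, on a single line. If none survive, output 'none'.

Answer: A C D E F H I J

Derivation:
Roots: A D J
Mark A: refs=null J, marked=A
Mark D: refs=E E, marked=A D
Mark J: refs=J null, marked=A D J
Mark E: refs=I null H, marked=A D E J
Mark I: refs=C null, marked=A D E I J
Mark H: refs=A F, marked=A D E H I J
Mark C: refs=I, marked=A C D E H I J
Mark F: refs=null, marked=A C D E F H I J
Unmarked (collected): B G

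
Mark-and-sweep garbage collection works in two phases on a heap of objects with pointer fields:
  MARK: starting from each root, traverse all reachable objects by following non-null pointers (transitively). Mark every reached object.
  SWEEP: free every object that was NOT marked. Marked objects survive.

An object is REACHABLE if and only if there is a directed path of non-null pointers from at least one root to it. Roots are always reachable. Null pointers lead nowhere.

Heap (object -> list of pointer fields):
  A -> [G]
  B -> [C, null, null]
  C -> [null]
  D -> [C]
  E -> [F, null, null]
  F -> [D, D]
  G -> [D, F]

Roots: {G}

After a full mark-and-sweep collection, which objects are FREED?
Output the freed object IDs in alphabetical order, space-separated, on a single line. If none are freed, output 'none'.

Roots: G
Mark G: refs=D F, marked=G
Mark D: refs=C, marked=D G
Mark F: refs=D D, marked=D F G
Mark C: refs=null, marked=C D F G
Unmarked (collected): A B E

Answer: A B E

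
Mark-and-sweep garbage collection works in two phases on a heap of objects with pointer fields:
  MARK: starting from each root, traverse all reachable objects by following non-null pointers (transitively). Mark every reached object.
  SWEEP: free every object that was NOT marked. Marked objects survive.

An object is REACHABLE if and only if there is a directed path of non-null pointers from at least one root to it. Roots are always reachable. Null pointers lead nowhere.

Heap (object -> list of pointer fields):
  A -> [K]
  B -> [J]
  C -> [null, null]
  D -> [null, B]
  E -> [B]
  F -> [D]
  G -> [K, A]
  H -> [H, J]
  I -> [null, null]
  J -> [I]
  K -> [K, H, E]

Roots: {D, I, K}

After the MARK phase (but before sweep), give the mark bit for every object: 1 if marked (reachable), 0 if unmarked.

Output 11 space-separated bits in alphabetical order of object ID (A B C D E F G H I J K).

Answer: 0 1 0 1 1 0 0 1 1 1 1

Derivation:
Roots: D I K
Mark D: refs=null B, marked=D
Mark I: refs=null null, marked=D I
Mark K: refs=K H E, marked=D I K
Mark B: refs=J, marked=B D I K
Mark H: refs=H J, marked=B D H I K
Mark E: refs=B, marked=B D E H I K
Mark J: refs=I, marked=B D E H I J K
Unmarked (collected): A C F G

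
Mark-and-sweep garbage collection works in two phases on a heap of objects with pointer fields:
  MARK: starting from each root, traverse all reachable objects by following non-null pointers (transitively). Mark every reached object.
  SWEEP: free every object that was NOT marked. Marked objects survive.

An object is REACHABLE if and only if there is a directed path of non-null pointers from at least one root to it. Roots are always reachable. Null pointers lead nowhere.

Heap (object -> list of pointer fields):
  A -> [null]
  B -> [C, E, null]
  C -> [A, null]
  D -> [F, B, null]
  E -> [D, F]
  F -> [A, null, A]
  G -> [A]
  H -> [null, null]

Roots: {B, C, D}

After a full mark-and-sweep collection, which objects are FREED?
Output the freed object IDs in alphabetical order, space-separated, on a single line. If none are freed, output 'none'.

Answer: G H

Derivation:
Roots: B C D
Mark B: refs=C E null, marked=B
Mark C: refs=A null, marked=B C
Mark D: refs=F B null, marked=B C D
Mark E: refs=D F, marked=B C D E
Mark A: refs=null, marked=A B C D E
Mark F: refs=A null A, marked=A B C D E F
Unmarked (collected): G H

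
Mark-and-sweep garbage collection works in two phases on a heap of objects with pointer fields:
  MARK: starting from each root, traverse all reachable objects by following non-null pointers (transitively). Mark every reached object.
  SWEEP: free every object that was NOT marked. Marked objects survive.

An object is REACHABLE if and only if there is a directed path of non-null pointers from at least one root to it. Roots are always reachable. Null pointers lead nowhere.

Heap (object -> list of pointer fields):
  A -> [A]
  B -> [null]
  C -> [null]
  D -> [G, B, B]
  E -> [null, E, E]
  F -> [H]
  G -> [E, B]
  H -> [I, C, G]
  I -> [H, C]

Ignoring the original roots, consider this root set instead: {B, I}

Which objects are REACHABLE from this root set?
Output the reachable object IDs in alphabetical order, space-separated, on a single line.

Answer: B C E G H I

Derivation:
Roots: B I
Mark B: refs=null, marked=B
Mark I: refs=H C, marked=B I
Mark H: refs=I C G, marked=B H I
Mark C: refs=null, marked=B C H I
Mark G: refs=E B, marked=B C G H I
Mark E: refs=null E E, marked=B C E G H I
Unmarked (collected): A D F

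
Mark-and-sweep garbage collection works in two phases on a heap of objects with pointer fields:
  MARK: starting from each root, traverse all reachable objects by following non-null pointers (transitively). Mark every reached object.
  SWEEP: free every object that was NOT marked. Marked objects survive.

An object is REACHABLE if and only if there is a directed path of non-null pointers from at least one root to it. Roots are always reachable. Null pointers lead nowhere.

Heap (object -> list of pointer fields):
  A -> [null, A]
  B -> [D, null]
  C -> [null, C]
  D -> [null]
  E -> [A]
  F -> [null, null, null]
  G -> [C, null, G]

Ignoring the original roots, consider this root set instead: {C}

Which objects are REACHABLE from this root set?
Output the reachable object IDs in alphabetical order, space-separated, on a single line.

Answer: C

Derivation:
Roots: C
Mark C: refs=null C, marked=C
Unmarked (collected): A B D E F G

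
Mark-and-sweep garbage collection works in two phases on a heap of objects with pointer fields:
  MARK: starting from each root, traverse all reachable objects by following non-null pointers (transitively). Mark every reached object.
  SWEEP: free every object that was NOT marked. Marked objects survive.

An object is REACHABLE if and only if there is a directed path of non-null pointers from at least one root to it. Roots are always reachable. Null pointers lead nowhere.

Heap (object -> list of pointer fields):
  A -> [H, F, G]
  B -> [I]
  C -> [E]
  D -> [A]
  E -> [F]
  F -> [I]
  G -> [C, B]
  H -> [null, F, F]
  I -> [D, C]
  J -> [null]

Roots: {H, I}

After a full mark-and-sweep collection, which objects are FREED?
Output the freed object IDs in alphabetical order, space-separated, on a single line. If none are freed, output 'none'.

Answer: J

Derivation:
Roots: H I
Mark H: refs=null F F, marked=H
Mark I: refs=D C, marked=H I
Mark F: refs=I, marked=F H I
Mark D: refs=A, marked=D F H I
Mark C: refs=E, marked=C D F H I
Mark A: refs=H F G, marked=A C D F H I
Mark E: refs=F, marked=A C D E F H I
Mark G: refs=C B, marked=A C D E F G H I
Mark B: refs=I, marked=A B C D E F G H I
Unmarked (collected): J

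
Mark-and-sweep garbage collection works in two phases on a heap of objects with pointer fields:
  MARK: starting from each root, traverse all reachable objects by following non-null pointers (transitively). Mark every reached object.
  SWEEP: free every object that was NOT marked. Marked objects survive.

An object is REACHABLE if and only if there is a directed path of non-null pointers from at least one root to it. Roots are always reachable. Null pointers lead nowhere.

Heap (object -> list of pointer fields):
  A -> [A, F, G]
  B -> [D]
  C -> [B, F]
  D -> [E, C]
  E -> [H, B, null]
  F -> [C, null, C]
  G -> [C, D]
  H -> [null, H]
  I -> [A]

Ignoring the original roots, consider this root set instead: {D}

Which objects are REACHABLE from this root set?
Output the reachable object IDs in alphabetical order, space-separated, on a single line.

Roots: D
Mark D: refs=E C, marked=D
Mark E: refs=H B null, marked=D E
Mark C: refs=B F, marked=C D E
Mark H: refs=null H, marked=C D E H
Mark B: refs=D, marked=B C D E H
Mark F: refs=C null C, marked=B C D E F H
Unmarked (collected): A G I

Answer: B C D E F H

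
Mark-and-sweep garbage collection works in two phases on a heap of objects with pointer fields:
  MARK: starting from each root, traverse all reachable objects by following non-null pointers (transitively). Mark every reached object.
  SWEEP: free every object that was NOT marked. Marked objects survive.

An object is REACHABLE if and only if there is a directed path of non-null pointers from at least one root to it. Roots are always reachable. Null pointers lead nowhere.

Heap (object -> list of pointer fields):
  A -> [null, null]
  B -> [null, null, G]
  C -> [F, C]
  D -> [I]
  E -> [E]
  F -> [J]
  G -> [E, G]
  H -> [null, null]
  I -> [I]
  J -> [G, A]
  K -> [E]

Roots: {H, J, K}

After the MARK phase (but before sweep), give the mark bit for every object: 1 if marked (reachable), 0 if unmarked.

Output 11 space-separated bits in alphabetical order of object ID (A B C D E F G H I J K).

Roots: H J K
Mark H: refs=null null, marked=H
Mark J: refs=G A, marked=H J
Mark K: refs=E, marked=H J K
Mark G: refs=E G, marked=G H J K
Mark A: refs=null null, marked=A G H J K
Mark E: refs=E, marked=A E G H J K
Unmarked (collected): B C D F I

Answer: 1 0 0 0 1 0 1 1 0 1 1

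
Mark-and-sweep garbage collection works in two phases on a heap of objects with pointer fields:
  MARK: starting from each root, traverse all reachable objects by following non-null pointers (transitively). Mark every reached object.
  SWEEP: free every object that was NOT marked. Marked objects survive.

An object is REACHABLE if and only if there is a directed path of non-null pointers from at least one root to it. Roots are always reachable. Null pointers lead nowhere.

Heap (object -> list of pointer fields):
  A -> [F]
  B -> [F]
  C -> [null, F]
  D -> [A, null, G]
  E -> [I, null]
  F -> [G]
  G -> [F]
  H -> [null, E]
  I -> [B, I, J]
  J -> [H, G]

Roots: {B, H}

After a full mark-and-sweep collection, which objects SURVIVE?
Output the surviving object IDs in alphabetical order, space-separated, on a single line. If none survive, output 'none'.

Roots: B H
Mark B: refs=F, marked=B
Mark H: refs=null E, marked=B H
Mark F: refs=G, marked=B F H
Mark E: refs=I null, marked=B E F H
Mark G: refs=F, marked=B E F G H
Mark I: refs=B I J, marked=B E F G H I
Mark J: refs=H G, marked=B E F G H I J
Unmarked (collected): A C D

Answer: B E F G H I J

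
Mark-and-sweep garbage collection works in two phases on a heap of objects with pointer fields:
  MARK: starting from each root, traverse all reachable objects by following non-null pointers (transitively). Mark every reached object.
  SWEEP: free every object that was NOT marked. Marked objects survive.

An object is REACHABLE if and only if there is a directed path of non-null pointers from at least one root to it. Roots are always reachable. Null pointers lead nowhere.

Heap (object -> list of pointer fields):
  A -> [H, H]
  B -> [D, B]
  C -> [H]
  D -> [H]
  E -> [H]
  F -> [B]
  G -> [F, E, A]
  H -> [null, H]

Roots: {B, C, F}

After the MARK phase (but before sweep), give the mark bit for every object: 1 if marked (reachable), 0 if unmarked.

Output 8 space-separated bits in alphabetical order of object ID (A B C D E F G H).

Answer: 0 1 1 1 0 1 0 1

Derivation:
Roots: B C F
Mark B: refs=D B, marked=B
Mark C: refs=H, marked=B C
Mark F: refs=B, marked=B C F
Mark D: refs=H, marked=B C D F
Mark H: refs=null H, marked=B C D F H
Unmarked (collected): A E G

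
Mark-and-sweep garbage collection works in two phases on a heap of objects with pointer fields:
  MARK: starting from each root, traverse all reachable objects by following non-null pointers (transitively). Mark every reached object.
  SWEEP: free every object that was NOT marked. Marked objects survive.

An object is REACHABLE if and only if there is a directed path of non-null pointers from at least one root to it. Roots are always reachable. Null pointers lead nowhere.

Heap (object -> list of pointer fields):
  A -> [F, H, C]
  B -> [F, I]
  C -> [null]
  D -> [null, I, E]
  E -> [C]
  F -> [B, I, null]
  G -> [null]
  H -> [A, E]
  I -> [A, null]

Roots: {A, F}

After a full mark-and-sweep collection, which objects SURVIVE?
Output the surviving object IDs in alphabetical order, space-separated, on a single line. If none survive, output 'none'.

Roots: A F
Mark A: refs=F H C, marked=A
Mark F: refs=B I null, marked=A F
Mark H: refs=A E, marked=A F H
Mark C: refs=null, marked=A C F H
Mark B: refs=F I, marked=A B C F H
Mark I: refs=A null, marked=A B C F H I
Mark E: refs=C, marked=A B C E F H I
Unmarked (collected): D G

Answer: A B C E F H I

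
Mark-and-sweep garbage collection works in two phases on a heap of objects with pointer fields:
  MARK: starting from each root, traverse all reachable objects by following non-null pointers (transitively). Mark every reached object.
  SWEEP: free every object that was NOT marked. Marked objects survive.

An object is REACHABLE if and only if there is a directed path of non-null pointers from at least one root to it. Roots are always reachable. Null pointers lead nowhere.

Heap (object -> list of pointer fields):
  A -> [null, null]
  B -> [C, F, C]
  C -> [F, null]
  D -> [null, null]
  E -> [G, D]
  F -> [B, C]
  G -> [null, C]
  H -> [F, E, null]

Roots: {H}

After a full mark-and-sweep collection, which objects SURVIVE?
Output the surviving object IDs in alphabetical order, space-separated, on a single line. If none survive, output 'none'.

Roots: H
Mark H: refs=F E null, marked=H
Mark F: refs=B C, marked=F H
Mark E: refs=G D, marked=E F H
Mark B: refs=C F C, marked=B E F H
Mark C: refs=F null, marked=B C E F H
Mark G: refs=null C, marked=B C E F G H
Mark D: refs=null null, marked=B C D E F G H
Unmarked (collected): A

Answer: B C D E F G H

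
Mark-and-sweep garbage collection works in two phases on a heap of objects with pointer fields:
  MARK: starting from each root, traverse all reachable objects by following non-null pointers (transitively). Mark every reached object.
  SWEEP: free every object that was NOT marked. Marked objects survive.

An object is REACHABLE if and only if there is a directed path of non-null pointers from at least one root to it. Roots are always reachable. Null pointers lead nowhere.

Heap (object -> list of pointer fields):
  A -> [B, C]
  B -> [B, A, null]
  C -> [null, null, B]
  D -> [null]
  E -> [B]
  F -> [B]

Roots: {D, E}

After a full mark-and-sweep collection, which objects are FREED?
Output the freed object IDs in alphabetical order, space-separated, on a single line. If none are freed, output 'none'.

Answer: F

Derivation:
Roots: D E
Mark D: refs=null, marked=D
Mark E: refs=B, marked=D E
Mark B: refs=B A null, marked=B D E
Mark A: refs=B C, marked=A B D E
Mark C: refs=null null B, marked=A B C D E
Unmarked (collected): F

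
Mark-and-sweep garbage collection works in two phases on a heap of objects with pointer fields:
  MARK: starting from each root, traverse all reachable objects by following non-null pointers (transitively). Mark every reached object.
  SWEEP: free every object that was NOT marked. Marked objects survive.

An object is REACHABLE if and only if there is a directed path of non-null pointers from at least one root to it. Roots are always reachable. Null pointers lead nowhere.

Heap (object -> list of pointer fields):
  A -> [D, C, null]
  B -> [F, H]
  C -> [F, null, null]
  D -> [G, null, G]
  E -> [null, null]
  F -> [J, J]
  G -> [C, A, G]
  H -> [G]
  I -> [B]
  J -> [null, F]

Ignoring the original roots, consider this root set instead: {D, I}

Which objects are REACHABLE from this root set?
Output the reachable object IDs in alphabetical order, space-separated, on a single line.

Roots: D I
Mark D: refs=G null G, marked=D
Mark I: refs=B, marked=D I
Mark G: refs=C A G, marked=D G I
Mark B: refs=F H, marked=B D G I
Mark C: refs=F null null, marked=B C D G I
Mark A: refs=D C null, marked=A B C D G I
Mark F: refs=J J, marked=A B C D F G I
Mark H: refs=G, marked=A B C D F G H I
Mark J: refs=null F, marked=A B C D F G H I J
Unmarked (collected): E

Answer: A B C D F G H I J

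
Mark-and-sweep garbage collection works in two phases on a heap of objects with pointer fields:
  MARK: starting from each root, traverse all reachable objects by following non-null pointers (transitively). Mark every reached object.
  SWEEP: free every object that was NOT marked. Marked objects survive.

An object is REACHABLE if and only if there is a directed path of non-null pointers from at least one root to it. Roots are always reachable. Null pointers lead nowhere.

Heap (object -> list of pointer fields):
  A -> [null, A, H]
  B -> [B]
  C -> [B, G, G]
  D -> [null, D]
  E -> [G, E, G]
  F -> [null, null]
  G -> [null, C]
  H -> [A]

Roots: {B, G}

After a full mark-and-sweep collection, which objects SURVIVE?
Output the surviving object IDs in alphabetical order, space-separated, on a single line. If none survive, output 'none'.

Answer: B C G

Derivation:
Roots: B G
Mark B: refs=B, marked=B
Mark G: refs=null C, marked=B G
Mark C: refs=B G G, marked=B C G
Unmarked (collected): A D E F H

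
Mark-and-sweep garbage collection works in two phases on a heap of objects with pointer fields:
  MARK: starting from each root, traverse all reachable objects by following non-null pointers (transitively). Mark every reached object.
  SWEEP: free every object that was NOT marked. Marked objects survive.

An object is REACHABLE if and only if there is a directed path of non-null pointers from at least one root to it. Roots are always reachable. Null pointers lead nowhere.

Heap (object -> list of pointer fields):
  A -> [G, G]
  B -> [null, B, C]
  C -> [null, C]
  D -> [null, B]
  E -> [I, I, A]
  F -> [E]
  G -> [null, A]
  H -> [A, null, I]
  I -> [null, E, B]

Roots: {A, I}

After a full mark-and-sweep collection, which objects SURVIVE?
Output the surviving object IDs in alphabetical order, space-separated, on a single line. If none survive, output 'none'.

Roots: A I
Mark A: refs=G G, marked=A
Mark I: refs=null E B, marked=A I
Mark G: refs=null A, marked=A G I
Mark E: refs=I I A, marked=A E G I
Mark B: refs=null B C, marked=A B E G I
Mark C: refs=null C, marked=A B C E G I
Unmarked (collected): D F H

Answer: A B C E G I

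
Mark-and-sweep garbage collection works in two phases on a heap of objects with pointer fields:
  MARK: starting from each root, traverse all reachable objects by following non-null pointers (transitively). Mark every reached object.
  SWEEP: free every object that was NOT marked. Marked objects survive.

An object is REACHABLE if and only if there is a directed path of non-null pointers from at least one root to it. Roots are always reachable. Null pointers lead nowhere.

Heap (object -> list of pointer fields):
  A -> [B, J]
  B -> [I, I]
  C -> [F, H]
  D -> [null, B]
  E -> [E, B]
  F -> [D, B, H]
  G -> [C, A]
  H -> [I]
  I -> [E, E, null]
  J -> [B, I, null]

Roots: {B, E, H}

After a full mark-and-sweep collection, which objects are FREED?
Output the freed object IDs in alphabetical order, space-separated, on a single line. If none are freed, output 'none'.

Roots: B E H
Mark B: refs=I I, marked=B
Mark E: refs=E B, marked=B E
Mark H: refs=I, marked=B E H
Mark I: refs=E E null, marked=B E H I
Unmarked (collected): A C D F G J

Answer: A C D F G J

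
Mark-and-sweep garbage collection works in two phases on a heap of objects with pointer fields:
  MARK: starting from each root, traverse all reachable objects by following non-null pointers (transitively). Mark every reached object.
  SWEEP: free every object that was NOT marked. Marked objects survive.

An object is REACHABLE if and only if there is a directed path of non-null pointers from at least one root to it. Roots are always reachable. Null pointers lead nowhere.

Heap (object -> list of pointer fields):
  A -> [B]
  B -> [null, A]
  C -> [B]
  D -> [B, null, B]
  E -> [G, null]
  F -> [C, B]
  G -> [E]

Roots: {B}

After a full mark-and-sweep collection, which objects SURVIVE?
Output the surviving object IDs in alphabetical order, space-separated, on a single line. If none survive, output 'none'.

Answer: A B

Derivation:
Roots: B
Mark B: refs=null A, marked=B
Mark A: refs=B, marked=A B
Unmarked (collected): C D E F G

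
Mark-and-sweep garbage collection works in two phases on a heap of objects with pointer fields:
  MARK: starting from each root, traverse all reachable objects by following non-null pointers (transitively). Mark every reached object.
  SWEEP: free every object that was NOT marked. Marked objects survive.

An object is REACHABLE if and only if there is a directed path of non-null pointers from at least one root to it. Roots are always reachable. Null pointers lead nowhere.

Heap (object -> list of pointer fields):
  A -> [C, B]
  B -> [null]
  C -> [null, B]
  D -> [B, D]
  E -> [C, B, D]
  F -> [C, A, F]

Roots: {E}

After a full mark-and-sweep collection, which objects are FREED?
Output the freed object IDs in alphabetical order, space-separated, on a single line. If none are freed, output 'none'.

Roots: E
Mark E: refs=C B D, marked=E
Mark C: refs=null B, marked=C E
Mark B: refs=null, marked=B C E
Mark D: refs=B D, marked=B C D E
Unmarked (collected): A F

Answer: A F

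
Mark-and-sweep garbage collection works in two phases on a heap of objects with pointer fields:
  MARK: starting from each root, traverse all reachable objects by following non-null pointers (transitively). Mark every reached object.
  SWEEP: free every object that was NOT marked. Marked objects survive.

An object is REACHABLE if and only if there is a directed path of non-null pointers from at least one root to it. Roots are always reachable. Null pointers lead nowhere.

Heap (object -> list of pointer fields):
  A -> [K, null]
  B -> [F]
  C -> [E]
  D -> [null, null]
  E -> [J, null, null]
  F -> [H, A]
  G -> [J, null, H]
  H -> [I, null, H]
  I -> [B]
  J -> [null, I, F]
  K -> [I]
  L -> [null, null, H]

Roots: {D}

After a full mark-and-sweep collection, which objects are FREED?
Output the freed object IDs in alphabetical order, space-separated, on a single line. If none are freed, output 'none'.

Answer: A B C E F G H I J K L

Derivation:
Roots: D
Mark D: refs=null null, marked=D
Unmarked (collected): A B C E F G H I J K L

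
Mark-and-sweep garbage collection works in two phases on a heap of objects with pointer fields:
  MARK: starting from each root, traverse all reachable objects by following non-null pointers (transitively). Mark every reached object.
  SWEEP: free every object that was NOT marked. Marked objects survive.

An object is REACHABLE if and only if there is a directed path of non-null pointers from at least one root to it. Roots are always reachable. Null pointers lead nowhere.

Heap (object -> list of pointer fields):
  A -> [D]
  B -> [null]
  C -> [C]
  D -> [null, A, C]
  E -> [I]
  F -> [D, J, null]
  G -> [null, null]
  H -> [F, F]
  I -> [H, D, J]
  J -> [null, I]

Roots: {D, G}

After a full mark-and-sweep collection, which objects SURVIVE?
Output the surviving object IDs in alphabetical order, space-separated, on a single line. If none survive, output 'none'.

Roots: D G
Mark D: refs=null A C, marked=D
Mark G: refs=null null, marked=D G
Mark A: refs=D, marked=A D G
Mark C: refs=C, marked=A C D G
Unmarked (collected): B E F H I J

Answer: A C D G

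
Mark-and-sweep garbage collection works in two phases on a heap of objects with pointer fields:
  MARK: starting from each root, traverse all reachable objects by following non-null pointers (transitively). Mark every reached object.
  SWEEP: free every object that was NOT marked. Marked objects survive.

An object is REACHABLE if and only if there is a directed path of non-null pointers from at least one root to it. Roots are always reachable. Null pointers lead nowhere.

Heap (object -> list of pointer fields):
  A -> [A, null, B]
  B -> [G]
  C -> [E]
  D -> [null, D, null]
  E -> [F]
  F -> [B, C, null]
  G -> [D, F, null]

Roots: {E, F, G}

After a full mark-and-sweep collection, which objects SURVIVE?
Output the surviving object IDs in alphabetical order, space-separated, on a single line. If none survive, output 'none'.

Roots: E F G
Mark E: refs=F, marked=E
Mark F: refs=B C null, marked=E F
Mark G: refs=D F null, marked=E F G
Mark B: refs=G, marked=B E F G
Mark C: refs=E, marked=B C E F G
Mark D: refs=null D null, marked=B C D E F G
Unmarked (collected): A

Answer: B C D E F G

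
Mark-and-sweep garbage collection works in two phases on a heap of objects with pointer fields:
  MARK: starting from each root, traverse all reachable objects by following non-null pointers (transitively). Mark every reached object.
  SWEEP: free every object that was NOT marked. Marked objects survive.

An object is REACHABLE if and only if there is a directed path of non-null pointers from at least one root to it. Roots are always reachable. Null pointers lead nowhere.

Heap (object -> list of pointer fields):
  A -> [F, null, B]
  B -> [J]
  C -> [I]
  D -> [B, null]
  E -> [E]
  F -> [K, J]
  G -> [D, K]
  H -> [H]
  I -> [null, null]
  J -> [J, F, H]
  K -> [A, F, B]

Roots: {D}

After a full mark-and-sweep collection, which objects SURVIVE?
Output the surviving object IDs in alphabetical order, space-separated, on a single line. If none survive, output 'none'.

Answer: A B D F H J K

Derivation:
Roots: D
Mark D: refs=B null, marked=D
Mark B: refs=J, marked=B D
Mark J: refs=J F H, marked=B D J
Mark F: refs=K J, marked=B D F J
Mark H: refs=H, marked=B D F H J
Mark K: refs=A F B, marked=B D F H J K
Mark A: refs=F null B, marked=A B D F H J K
Unmarked (collected): C E G I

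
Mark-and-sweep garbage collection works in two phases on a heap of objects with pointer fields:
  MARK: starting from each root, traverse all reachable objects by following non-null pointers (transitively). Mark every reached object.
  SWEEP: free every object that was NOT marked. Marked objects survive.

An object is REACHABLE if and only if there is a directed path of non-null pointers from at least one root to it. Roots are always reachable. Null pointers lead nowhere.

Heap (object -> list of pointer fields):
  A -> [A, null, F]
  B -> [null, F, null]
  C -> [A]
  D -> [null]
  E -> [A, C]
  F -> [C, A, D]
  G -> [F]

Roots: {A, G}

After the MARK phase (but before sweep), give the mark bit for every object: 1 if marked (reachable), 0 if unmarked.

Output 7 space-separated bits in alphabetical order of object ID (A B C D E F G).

Answer: 1 0 1 1 0 1 1

Derivation:
Roots: A G
Mark A: refs=A null F, marked=A
Mark G: refs=F, marked=A G
Mark F: refs=C A D, marked=A F G
Mark C: refs=A, marked=A C F G
Mark D: refs=null, marked=A C D F G
Unmarked (collected): B E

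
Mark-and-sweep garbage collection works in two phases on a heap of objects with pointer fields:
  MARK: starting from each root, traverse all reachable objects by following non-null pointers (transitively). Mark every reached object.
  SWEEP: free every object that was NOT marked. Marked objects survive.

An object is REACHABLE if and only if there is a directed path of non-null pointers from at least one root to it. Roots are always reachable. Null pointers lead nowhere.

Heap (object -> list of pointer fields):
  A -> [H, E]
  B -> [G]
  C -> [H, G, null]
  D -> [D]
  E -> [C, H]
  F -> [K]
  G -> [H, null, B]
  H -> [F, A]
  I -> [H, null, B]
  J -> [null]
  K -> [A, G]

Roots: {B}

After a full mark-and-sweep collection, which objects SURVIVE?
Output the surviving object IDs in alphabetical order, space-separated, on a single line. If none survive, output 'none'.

Answer: A B C E F G H K

Derivation:
Roots: B
Mark B: refs=G, marked=B
Mark G: refs=H null B, marked=B G
Mark H: refs=F A, marked=B G H
Mark F: refs=K, marked=B F G H
Mark A: refs=H E, marked=A B F G H
Mark K: refs=A G, marked=A B F G H K
Mark E: refs=C H, marked=A B E F G H K
Mark C: refs=H G null, marked=A B C E F G H K
Unmarked (collected): D I J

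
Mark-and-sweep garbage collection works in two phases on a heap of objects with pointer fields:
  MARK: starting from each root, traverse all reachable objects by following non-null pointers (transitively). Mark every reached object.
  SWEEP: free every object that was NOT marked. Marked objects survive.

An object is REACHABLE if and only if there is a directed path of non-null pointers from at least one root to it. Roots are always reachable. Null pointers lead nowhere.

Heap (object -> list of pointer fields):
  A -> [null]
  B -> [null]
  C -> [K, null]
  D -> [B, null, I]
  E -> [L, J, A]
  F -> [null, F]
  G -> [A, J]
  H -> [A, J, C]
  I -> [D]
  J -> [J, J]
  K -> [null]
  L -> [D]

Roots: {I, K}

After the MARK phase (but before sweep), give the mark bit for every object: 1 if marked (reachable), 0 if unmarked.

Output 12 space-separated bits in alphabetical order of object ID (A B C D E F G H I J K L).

Roots: I K
Mark I: refs=D, marked=I
Mark K: refs=null, marked=I K
Mark D: refs=B null I, marked=D I K
Mark B: refs=null, marked=B D I K
Unmarked (collected): A C E F G H J L

Answer: 0 1 0 1 0 0 0 0 1 0 1 0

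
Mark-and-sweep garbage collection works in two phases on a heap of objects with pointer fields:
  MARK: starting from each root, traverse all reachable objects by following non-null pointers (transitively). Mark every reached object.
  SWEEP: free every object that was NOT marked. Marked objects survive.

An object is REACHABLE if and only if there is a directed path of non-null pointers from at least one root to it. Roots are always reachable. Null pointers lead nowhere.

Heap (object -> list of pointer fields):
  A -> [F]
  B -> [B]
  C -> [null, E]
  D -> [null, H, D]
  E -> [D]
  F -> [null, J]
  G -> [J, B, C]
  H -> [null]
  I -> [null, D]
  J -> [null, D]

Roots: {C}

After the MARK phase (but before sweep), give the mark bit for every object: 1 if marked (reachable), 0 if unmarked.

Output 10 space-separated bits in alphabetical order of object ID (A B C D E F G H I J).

Roots: C
Mark C: refs=null E, marked=C
Mark E: refs=D, marked=C E
Mark D: refs=null H D, marked=C D E
Mark H: refs=null, marked=C D E H
Unmarked (collected): A B F G I J

Answer: 0 0 1 1 1 0 0 1 0 0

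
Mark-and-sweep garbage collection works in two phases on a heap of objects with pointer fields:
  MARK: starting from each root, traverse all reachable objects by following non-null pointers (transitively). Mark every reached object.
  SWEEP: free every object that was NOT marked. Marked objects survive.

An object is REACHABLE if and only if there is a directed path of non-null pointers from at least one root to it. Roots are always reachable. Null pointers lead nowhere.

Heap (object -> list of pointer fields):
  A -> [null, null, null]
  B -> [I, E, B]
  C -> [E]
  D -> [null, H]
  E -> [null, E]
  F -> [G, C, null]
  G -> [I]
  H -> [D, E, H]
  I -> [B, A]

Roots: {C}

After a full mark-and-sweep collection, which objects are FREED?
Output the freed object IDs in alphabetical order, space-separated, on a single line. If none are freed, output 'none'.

Answer: A B D F G H I

Derivation:
Roots: C
Mark C: refs=E, marked=C
Mark E: refs=null E, marked=C E
Unmarked (collected): A B D F G H I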